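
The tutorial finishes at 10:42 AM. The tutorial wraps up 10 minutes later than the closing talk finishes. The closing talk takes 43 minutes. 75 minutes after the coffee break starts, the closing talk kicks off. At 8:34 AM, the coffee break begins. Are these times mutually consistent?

The closing talk starts at 8:34 AM + 75 min = 9:49 AM.
The closing talk ends at 9:49 AM + 43 min = 10:32 AM.
The tutorial ends at 10:32 AM + 10 min = 10:42 AM.
That matches the stated 10:42 AM, so the schedule is consistent.

Yes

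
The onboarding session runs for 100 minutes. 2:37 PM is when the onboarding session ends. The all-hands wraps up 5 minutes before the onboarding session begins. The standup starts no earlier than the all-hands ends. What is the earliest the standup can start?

12:52 PM

The onboarding session starts at 2:37 PM − 100 min = 12:57 PM.
The all-hands ends at 12:57 PM − 5 min = 12:52 PM.
The standup is bounded by the all-hands, so the earliest it can start is 12:52 PM.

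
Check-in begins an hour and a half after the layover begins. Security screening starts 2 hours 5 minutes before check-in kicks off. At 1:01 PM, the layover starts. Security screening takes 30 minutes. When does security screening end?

Check-in starts at 1:01 PM + 90 min = 2:31 PM.
Security screening starts at 2:31 PM − 125 min = 12:26 PM.
Security screening ends at 12:26 PM + 30 min = 12:56 PM.

12:56 PM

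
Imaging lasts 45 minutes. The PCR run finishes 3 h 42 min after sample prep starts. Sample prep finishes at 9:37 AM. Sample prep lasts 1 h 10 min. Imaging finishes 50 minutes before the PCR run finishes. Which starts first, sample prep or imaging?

sample prep

Sample prep starts at 9:37 AM − 70 min = 8:27 AM.
The PCR run ends at 8:27 AM + 222 min = 12:09 PM.
Imaging ends at 12:09 PM − 50 min = 11:19 AM.
Imaging starts at 11:19 AM − 45 min = 10:34 AM.
Sample prep starts at 8:27 AM and imaging starts at 10:34 AM, so sample prep is first.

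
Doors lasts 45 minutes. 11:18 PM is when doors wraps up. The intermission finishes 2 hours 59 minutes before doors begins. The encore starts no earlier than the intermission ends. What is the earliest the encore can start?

Doors starts at 11:18 PM − 45 min = 10:33 PM.
The intermission ends at 10:33 PM − 179 min = 7:34 PM.
The encore is bounded by the intermission, so the earliest it can start is 7:34 PM.

7:34 PM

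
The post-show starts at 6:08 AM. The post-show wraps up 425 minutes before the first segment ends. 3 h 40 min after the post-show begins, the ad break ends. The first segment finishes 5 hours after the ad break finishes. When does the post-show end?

The ad break ends at 6:08 AM + 220 min = 9:48 AM.
The first segment ends at 9:48 AM + 300 min = 2:48 PM.
The post-show ends at 2:48 PM − 425 min = 7:43 AM.

7:43 AM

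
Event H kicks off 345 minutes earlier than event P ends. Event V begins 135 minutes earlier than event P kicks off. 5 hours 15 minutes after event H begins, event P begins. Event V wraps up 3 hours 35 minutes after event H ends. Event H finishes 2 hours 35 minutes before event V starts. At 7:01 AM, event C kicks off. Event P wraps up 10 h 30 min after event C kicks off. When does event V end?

3:46 PM

Event P ends at 7:01 AM + 630 min = 5:31 PM.
Event H starts at 5:31 PM − 345 min = 11:46 AM.
Event P starts at 11:46 AM + 315 min = 5:01 PM.
Event V starts at 5:01 PM − 135 min = 2:46 PM.
Event H ends at 2:46 PM − 155 min = 12:11 PM.
Event V ends at 12:11 PM + 215 min = 3:46 PM.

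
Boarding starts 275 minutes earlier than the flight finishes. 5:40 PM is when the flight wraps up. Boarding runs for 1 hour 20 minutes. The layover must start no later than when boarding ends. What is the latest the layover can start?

Boarding starts at 5:40 PM − 275 min = 1:05 PM.
Boarding ends at 1:05 PM + 80 min = 2:25 PM.
The layover is bounded by boarding, so the latest it can start is 2:25 PM.

2:25 PM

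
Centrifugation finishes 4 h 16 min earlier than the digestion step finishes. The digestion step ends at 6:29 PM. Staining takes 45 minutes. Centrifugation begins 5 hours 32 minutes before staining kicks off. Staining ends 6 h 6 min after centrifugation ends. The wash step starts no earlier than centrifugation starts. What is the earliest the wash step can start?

2:02 PM

Centrifugation ends at 6:29 PM − 256 min = 2:13 PM.
Staining ends at 2:13 PM + 366 min = 8:19 PM.
Staining starts at 8:19 PM − 45 min = 7:34 PM.
Centrifugation starts at 7:34 PM − 332 min = 2:02 PM.
The wash step is bounded by centrifugation, so the earliest it can start is 2:02 PM.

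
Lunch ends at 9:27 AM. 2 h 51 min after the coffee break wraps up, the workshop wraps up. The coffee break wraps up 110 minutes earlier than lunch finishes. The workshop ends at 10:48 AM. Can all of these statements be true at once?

The coffee break ends at 9:27 AM − 110 min = 7:37 AM.
The workshop ends at 7:37 AM + 171 min = 10:28 AM.
But the workshop is also said to end at 10:48 AM — a 20-minute conflict.

No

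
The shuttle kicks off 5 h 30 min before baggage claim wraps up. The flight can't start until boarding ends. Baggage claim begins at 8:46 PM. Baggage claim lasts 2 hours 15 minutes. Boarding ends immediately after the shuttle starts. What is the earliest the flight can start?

Baggage claim ends at 8:46 PM + 135 min = 11:01 PM.
The shuttle starts at 11:01 PM − 330 min = 5:31 PM.
So boarding ends at 5:31 PM.
The flight is bounded by boarding, so the earliest it can start is 5:31 PM.

5:31 PM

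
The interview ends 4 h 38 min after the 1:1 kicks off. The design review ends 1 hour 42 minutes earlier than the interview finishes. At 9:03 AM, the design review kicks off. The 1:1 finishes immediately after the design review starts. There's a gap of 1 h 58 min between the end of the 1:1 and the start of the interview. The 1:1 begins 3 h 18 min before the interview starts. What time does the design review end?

10:39 AM

The 1:1 ends at 9:03 AM.
The interview starts at 9:03 AM + 118 min = 11:01 AM.
The 1:1 starts at 11:01 AM − 198 min = 7:43 AM.
The interview ends at 7:43 AM + 278 min = 12:21 PM.
The design review ends at 12:21 PM − 102 min = 10:39 AM.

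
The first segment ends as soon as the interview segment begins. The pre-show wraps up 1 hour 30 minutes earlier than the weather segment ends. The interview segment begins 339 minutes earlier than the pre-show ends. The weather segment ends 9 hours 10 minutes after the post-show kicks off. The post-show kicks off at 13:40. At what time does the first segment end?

The weather segment ends at 13:40 + 550 min = 22:50.
The pre-show ends at 22:50 − 90 min = 21:20.
The interview segment starts at 21:20 − 339 min = 15:41.
So the first segment ends at 15:41.

15:41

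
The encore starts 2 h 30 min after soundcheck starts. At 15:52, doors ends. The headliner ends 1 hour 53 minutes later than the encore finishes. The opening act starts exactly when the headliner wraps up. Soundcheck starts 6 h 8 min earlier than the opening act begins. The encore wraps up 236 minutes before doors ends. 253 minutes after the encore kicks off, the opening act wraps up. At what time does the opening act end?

14:24

The encore ends at 15:52 − 236 min = 11:56.
The headliner ends at 11:56 + 113 min = 13:49.
So the opening act starts at 13:49.
Soundcheck starts at 13:49 − 368 min = 07:41.
The encore starts at 07:41 + 150 min = 10:11.
The opening act ends at 10:11 + 253 min = 14:24.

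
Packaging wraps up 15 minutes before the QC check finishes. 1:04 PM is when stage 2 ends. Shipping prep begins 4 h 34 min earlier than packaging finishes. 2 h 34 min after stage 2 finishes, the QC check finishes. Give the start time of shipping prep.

The QC check ends at 1:04 PM + 154 min = 3:38 PM.
Packaging ends at 3:38 PM − 15 min = 3:23 PM.
Shipping prep starts at 3:23 PM − 274 min = 10:49 AM.

10:49 AM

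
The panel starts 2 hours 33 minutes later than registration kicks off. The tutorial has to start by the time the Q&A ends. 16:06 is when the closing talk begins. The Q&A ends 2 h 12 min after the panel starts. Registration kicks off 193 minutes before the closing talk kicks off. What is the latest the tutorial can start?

17:38

Registration starts at 16:06 − 193 min = 12:53.
The panel starts at 12:53 + 153 min = 15:26.
The Q&A ends at 15:26 + 132 min = 17:38.
The tutorial is bounded by the Q&A, so the latest it can start is 17:38.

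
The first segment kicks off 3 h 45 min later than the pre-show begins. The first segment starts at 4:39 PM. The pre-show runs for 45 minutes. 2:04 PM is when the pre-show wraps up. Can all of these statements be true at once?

No

The pre-show starts at 2:04 PM − 45 min = 1:19 PM.
The first segment starts at 1:19 PM + 225 min = 5:04 PM.
But the first segment is also said to start at 4:39 PM — a 25-minute conflict.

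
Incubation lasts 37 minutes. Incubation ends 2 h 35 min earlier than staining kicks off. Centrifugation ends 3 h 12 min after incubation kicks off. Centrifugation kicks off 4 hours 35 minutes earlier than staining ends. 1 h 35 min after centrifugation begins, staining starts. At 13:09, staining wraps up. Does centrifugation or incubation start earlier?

Centrifugation starts at 13:09 − 275 min = 08:34.
Staining starts at 08:34 + 95 min = 10:09.
Incubation ends at 10:09 − 155 min = 07:34.
Incubation starts at 07:34 − 37 min = 06:57.
Centrifugation starts at 08:34 and incubation starts at 06:57, so incubation is first.

incubation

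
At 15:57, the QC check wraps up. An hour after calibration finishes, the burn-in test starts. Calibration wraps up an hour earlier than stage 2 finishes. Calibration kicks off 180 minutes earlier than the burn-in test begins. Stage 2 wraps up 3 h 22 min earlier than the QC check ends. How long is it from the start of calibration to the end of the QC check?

6 h 22 min

Stage 2 ends at 15:57 − 202 min = 12:35.
Calibration ends at 12:35 − 60 min = 11:35.
The burn-in test starts at 11:35 + 60 min = 12:35.
Calibration starts at 12:35 − 180 min = 09:35.
From 09:35 to 15:57 is 6 h 22 min.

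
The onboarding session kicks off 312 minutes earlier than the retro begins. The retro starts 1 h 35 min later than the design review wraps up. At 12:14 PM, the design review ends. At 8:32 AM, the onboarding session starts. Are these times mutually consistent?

No

The retro starts at 12:14 PM + 95 min = 1:49 PM.
The onboarding session starts at 1:49 PM − 312 min = 8:37 AM.
But the onboarding session is also said to start at 8:32 AM — a 5-minute conflict.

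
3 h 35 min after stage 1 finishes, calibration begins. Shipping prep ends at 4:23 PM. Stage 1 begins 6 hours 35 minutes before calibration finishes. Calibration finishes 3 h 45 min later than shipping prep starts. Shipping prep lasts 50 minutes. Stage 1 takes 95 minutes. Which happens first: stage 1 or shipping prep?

stage 1

Shipping prep starts at 4:23 PM − 50 min = 3:33 PM.
Calibration ends at 3:33 PM + 225 min = 7:18 PM.
Stage 1 starts at 7:18 PM − 395 min = 12:43 PM.
Stage 1 starts at 12:43 PM and shipping prep starts at 3:33 PM, so stage 1 is first.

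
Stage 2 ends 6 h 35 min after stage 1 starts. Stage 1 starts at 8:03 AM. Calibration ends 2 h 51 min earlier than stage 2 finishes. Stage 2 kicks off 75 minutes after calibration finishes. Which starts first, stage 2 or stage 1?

Stage 2 ends at 8:03 AM + 395 min = 2:38 PM.
Calibration ends at 2:38 PM − 171 min = 11:47 AM.
Stage 2 starts at 11:47 AM + 75 min = 1:02 PM.
Stage 2 starts at 1:02 PM and stage 1 starts at 8:03 AM, so stage 1 is first.

stage 1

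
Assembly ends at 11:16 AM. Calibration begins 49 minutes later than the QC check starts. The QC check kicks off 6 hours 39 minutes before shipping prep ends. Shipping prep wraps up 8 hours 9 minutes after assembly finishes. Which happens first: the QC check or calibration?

the QC check

Shipping prep ends at 11:16 AM + 489 min = 7:25 PM.
The QC check starts at 7:25 PM − 399 min = 12:46 PM.
Calibration starts at 12:46 PM + 49 min = 1:35 PM.
The QC check starts at 12:46 PM and calibration starts at 1:35 PM, so the QC check is first.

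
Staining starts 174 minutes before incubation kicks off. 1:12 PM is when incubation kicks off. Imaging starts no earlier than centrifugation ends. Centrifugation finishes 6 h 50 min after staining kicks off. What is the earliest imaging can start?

Staining starts at 1:12 PM − 174 min = 10:18 AM.
Centrifugation ends at 10:18 AM + 410 min = 5:08 PM.
Imaging is bounded by centrifugation, so the earliest it can start is 5:08 PM.

5:08 PM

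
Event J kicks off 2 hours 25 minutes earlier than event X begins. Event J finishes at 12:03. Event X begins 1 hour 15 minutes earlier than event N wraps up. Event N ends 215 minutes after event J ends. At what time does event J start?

11:58

Event N ends at 12:03 + 215 min = 15:38.
Event X starts at 15:38 − 75 min = 14:23.
Event J starts at 14:23 − 145 min = 11:58.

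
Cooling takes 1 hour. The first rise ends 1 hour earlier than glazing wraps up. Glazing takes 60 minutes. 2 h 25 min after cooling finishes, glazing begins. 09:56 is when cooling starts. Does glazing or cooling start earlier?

Cooling ends at 09:56 + 60 min = 10:56.
Glazing starts at 10:56 + 145 min = 13:21.
Glazing starts at 13:21 and cooling starts at 09:56, so cooling is first.

cooling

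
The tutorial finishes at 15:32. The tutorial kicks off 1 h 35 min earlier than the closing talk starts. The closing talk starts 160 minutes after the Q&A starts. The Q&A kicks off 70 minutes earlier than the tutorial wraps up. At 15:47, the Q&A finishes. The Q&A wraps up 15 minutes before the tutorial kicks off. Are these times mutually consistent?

No

The Q&A starts at 15:32 − 70 min = 14:22.
The closing talk starts at 14:22 + 160 min = 17:02.
The tutorial starts at 17:02 − 95 min = 15:27.
The Q&A ends at 15:27 − 15 min = 15:12.
But the Q&A is also said to end at 15:47 — a 35-minute conflict.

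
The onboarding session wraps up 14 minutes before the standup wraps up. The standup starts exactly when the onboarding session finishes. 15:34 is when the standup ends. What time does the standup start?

The onboarding session ends at 15:34 − 14 min = 15:20.
So the standup starts at 15:20.

15:20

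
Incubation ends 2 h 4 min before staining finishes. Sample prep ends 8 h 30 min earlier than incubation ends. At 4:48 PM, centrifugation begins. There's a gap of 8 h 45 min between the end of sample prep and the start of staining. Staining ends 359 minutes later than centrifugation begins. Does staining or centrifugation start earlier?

Staining ends at 4:48 PM + 359 min = 10:47 PM.
Incubation ends at 10:47 PM − 124 min = 8:43 PM.
Sample prep ends at 8:43 PM − 510 min = 12:13 PM.
Staining starts at 12:13 PM + 525 min = 8:58 PM.
Staining starts at 8:58 PM and centrifugation starts at 4:48 PM, so centrifugation is first.

centrifugation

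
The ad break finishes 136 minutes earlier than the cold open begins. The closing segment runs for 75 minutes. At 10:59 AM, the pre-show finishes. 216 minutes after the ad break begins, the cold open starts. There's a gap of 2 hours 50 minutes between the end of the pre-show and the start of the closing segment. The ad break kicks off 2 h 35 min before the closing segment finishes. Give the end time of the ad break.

The closing segment starts at 10:59 AM + 170 min = 1:49 PM.
The closing segment ends at 1:49 PM + 75 min = 3:04 PM.
The ad break starts at 3:04 PM − 155 min = 12:29 PM.
The cold open starts at 12:29 PM + 216 min = 4:05 PM.
The ad break ends at 4:05 PM − 136 min = 1:49 PM.

1:49 PM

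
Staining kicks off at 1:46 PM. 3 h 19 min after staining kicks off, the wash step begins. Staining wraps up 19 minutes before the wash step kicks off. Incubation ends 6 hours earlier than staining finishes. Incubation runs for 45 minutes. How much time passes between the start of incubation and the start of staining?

The wash step starts at 1:46 PM + 199 min = 5:05 PM.
Staining ends at 5:05 PM − 19 min = 4:46 PM.
Incubation ends at 4:46 PM − 360 min = 10:46 AM.
Incubation starts at 10:46 AM − 45 min = 10:01 AM.
From 10:01 AM to 1:46 PM is 3 h 45 min.

3 h 45 min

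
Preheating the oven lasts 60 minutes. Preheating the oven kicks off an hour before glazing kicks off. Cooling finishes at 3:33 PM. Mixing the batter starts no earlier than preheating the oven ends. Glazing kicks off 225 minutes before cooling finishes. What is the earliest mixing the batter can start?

11:48 AM

Glazing starts at 3:33 PM − 225 min = 11:48 AM.
Preheating the oven starts at 11:48 AM − 60 min = 10:48 AM.
Preheating the oven ends at 10:48 AM + 60 min = 11:48 AM.
Mixing the batter is bounded by preheating the oven, so the earliest it can start is 11:48 AM.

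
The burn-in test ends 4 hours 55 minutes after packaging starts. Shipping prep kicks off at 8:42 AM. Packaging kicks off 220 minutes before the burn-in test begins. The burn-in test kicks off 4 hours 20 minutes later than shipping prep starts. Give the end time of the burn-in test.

The burn-in test starts at 8:42 AM + 260 min = 1:02 PM.
Packaging starts at 1:02 PM − 220 min = 9:22 AM.
The burn-in test ends at 9:22 AM + 295 min = 2:17 PM.

2:17 PM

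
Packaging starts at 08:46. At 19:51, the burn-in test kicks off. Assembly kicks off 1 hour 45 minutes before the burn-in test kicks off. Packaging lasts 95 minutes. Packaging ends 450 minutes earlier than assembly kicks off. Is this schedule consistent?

No

Assembly starts at 19:51 − 105 min = 18:06.
Packaging ends at 18:06 − 450 min = 10:36.
Packaging starts at 10:36 − 95 min = 09:01.
But packaging is also said to start at 08:46 — a 15-minute conflict.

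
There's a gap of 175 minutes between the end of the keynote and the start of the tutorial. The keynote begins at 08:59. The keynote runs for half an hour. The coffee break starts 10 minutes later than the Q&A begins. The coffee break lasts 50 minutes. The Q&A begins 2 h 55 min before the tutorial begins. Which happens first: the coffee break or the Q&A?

the Q&A

The keynote ends at 08:59 + 30 min = 09:29.
The tutorial starts at 09:29 + 175 min = 12:24.
The Q&A starts at 12:24 − 175 min = 09:29.
The coffee break starts at 09:29 + 10 min = 09:39.
The coffee break starts at 09:39 and the Q&A starts at 09:29, so the Q&A is first.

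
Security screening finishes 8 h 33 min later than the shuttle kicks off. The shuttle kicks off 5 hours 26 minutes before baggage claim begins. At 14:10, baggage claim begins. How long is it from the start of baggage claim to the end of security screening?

187 minutes

The shuttle starts at 14:10 − 326 min = 08:44.
Security screening ends at 08:44 + 513 min = 17:17.
From 14:10 to 17:17 is 187 minutes.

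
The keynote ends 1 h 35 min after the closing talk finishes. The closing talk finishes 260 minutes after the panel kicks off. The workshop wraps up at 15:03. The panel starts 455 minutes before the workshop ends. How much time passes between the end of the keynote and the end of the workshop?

The panel starts at 15:03 − 455 min = 07:28.
The closing talk ends at 07:28 + 260 min = 11:48.
The keynote ends at 11:48 + 95 min = 13:23.
From 13:23 to 15:03 is 100 minutes.

100 minutes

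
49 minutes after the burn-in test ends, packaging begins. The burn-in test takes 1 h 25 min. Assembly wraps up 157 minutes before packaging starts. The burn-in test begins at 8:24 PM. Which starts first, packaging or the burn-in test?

the burn-in test

The burn-in test ends at 8:24 PM + 85 min = 9:49 PM.
Packaging starts at 9:49 PM + 49 min = 10:38 PM.
Packaging starts at 10:38 PM and the burn-in test starts at 8:24 PM, so the burn-in test is first.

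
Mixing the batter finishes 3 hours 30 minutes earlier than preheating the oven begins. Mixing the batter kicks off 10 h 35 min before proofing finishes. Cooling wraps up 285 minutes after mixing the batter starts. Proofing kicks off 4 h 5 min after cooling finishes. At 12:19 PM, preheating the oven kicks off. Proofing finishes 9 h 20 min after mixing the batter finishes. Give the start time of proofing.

Mixing the batter ends at 12:19 PM − 210 min = 8:49 AM.
Proofing ends at 8:49 AM + 560 min = 6:09 PM.
Mixing the batter starts at 6:09 PM − 635 min = 7:34 AM.
Cooling ends at 7:34 AM + 285 min = 12:19 PM.
Proofing starts at 12:19 PM + 245 min = 4:24 PM.

4:24 PM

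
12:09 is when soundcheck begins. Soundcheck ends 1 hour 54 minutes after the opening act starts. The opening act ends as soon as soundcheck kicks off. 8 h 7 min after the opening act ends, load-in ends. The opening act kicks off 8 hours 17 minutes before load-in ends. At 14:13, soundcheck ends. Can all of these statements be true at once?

No

The opening act ends at 12:09.
Load-in ends at 12:09 + 487 min = 20:16.
The opening act starts at 20:16 − 497 min = 11:59.
Soundcheck ends at 11:59 + 114 min = 13:53.
But soundcheck is also said to end at 14:13 — a 20-minute conflict.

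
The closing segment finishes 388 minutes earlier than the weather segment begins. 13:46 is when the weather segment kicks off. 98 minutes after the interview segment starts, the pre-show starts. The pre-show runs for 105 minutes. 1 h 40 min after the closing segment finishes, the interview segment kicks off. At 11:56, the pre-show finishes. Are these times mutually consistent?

The closing segment ends at 13:46 − 388 min = 07:18.
The interview segment starts at 07:18 + 100 min = 08:58.
The pre-show starts at 08:58 + 98 min = 10:36.
The pre-show ends at 10:36 + 105 min = 12:21.
But the pre-show is also said to end at 11:56 — a 25-minute conflict.

No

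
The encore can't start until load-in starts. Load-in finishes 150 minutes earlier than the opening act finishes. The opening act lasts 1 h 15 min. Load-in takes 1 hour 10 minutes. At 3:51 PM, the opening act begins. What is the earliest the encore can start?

The opening act ends at 3:51 PM + 75 min = 5:06 PM.
Load-in ends at 5:06 PM − 150 min = 2:36 PM.
Load-in starts at 2:36 PM − 70 min = 1:26 PM.
The encore is bounded by load-in, so the earliest it can start is 1:26 PM.

1:26 PM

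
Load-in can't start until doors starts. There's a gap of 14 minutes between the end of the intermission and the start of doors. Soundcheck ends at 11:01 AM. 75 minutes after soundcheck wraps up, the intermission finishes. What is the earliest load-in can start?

The intermission ends at 11:01 AM + 75 min = 12:16 PM.
Doors starts at 12:16 PM + 14 min = 12:30 PM.
Load-in is bounded by doors, so the earliest it can start is 12:30 PM.

12:30 PM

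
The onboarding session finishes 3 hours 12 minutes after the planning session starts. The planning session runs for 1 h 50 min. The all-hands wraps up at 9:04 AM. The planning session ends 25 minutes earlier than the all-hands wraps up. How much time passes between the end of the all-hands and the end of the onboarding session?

The planning session ends at 9:04 AM − 25 min = 8:39 AM.
The planning session starts at 8:39 AM − 110 min = 6:49 AM.
The onboarding session ends at 6:49 AM + 192 min = 10:01 AM.
From 9:04 AM to 10:01 AM is 57 minutes.

57 minutes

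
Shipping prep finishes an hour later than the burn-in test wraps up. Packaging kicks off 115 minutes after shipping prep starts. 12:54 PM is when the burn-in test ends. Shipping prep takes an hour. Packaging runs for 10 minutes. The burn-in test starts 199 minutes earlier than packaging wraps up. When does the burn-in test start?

11:40 AM

Shipping prep ends at 12:54 PM + 60 min = 1:54 PM.
Shipping prep starts at 1:54 PM − 60 min = 12:54 PM.
Packaging starts at 12:54 PM + 115 min = 2:49 PM.
Packaging ends at 2:49 PM + 10 min = 2:59 PM.
The burn-in test starts at 2:59 PM − 199 min = 11:40 AM.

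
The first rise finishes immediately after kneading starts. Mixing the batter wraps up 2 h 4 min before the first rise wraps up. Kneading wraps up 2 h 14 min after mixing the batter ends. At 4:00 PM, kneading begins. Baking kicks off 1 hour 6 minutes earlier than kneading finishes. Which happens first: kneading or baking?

The first rise ends at 4:00 PM.
Mixing the batter ends at 4:00 PM − 124 min = 1:56 PM.
Kneading ends at 1:56 PM + 134 min = 4:10 PM.
Baking starts at 4:10 PM − 66 min = 3:04 PM.
Kneading starts at 4:00 PM and baking starts at 3:04 PM, so baking is first.

baking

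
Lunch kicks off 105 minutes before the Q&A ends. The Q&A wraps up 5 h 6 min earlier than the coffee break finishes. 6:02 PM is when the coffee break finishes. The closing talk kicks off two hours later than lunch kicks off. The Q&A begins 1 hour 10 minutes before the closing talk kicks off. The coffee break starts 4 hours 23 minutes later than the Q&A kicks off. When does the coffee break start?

The Q&A ends at 6:02 PM − 306 min = 12:56 PM.
Lunch starts at 12:56 PM − 105 min = 11:11 AM.
The closing talk starts at 11:11 AM + 120 min = 1:11 PM.
The Q&A starts at 1:11 PM − 70 min = 12:01 PM.
The coffee break starts at 12:01 PM + 263 min = 4:24 PM.

4:24 PM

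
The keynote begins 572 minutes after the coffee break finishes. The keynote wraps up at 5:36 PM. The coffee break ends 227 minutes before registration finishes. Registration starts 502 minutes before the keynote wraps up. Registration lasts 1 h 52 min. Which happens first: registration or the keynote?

Registration starts at 5:36 PM − 502 min = 9:14 AM.
Registration ends at 9:14 AM + 112 min = 11:06 AM.
The coffee break ends at 11:06 AM − 227 min = 7:19 AM.
The keynote starts at 7:19 AM + 572 min = 4:51 PM.
Registration starts at 9:14 AM and the keynote starts at 4:51 PM, so registration is first.

registration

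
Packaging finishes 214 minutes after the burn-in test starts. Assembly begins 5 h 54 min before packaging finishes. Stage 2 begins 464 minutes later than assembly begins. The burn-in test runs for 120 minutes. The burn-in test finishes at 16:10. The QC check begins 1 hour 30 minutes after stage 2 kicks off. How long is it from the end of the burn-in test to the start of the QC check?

4 h 54 min

The burn-in test starts at 16:10 − 120 min = 14:10.
Packaging ends at 14:10 + 214 min = 17:44.
Assembly starts at 17:44 − 354 min = 11:50.
Stage 2 starts at 11:50 + 464 min = 19:34.
The QC check starts at 19:34 + 90 min = 21:04.
From 16:10 to 21:04 is 4 h 54 min.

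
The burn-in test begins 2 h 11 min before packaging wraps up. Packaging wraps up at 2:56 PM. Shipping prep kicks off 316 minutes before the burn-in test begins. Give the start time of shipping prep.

The burn-in test starts at 2:56 PM − 131 min = 12:45 PM.
Shipping prep starts at 12:45 PM − 316 min = 7:29 AM.

7:29 AM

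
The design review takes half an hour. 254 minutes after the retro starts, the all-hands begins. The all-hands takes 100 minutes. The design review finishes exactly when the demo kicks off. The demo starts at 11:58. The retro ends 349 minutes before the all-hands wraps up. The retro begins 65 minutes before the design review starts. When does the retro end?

10:28

The design review ends at 11:58.
The design review starts at 11:58 − 30 min = 11:28.
The retro starts at 11:28 − 65 min = 10:23.
The all-hands starts at 10:23 + 254 min = 14:37.
The all-hands ends at 14:37 + 100 min = 16:17.
The retro ends at 16:17 − 349 min = 10:28.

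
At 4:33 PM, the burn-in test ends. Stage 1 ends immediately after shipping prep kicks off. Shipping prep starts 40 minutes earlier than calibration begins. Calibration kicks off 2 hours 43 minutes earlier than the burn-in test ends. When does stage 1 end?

1:10 PM

Calibration starts at 4:33 PM − 163 min = 1:50 PM.
Shipping prep starts at 1:50 PM − 40 min = 1:10 PM.
So stage 1 ends at 1:10 PM.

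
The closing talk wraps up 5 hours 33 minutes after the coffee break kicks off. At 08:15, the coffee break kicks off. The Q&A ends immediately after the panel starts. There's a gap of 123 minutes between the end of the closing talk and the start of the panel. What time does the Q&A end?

15:51

The closing talk ends at 08:15 + 333 min = 13:48.
The panel starts at 13:48 + 123 min = 15:51.
So the Q&A ends at 15:51.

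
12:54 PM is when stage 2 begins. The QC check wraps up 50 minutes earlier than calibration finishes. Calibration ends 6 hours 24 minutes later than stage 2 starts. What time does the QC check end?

6:28 PM

Calibration ends at 12:54 PM + 384 min = 7:18 PM.
The QC check ends at 7:18 PM − 50 min = 6:28 PM.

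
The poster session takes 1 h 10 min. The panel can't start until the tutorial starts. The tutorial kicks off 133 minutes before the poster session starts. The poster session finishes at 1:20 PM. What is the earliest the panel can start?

The poster session starts at 1:20 PM − 70 min = 12:10 PM.
The tutorial starts at 12:10 PM − 133 min = 9:57 AM.
The panel is bounded by the tutorial, so the earliest it can start is 9:57 AM.

9:57 AM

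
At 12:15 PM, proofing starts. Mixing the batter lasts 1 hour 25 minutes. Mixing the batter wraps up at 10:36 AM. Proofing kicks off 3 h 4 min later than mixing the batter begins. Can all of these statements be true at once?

Yes

Mixing the batter starts at 10:36 AM − 85 min = 9:11 AM.
Proofing starts at 9:11 AM + 184 min = 12:15 PM.
That matches the stated 12:15 PM, so the schedule is consistent.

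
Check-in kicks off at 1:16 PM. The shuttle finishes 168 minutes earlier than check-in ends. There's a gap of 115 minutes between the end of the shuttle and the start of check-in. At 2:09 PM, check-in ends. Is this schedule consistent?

The shuttle ends at 2:09 PM − 168 min = 11:21 AM.
Check-in starts at 11:21 AM + 115 min = 1:16 PM.
That matches the stated 1:16 PM, so the schedule is consistent.

Yes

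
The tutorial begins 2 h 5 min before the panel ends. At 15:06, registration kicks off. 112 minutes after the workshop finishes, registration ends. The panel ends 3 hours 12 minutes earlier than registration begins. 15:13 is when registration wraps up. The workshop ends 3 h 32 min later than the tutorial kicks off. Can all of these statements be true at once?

The panel ends at 15:06 − 192 min = 11:54.
The tutorial starts at 11:54 − 125 min = 09:49.
The workshop ends at 09:49 + 212 min = 13:21.
Registration ends at 13:21 + 112 min = 15:13.
That matches the stated 15:13, so the schedule is consistent.

Yes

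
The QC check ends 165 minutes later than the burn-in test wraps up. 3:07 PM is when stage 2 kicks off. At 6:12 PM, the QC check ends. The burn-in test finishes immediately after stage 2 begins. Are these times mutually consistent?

No

The burn-in test ends at 3:07 PM.
The QC check ends at 3:07 PM + 165 min = 5:52 PM.
But the QC check is also said to end at 6:12 PM — a 20-minute conflict.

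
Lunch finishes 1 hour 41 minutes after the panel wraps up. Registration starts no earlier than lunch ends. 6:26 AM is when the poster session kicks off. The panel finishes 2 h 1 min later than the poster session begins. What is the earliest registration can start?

The panel ends at 6:26 AM + 121 min = 8:27 AM.
Lunch ends at 8:27 AM + 101 min = 10:08 AM.
Registration is bounded by lunch, so the earliest it can start is 10:08 AM.

10:08 AM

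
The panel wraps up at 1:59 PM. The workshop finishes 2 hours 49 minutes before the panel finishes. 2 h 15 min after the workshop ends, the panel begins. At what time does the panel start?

The workshop ends at 1:59 PM − 169 min = 11:10 AM.
The panel starts at 11:10 AM + 135 min = 1:25 PM.

1:25 PM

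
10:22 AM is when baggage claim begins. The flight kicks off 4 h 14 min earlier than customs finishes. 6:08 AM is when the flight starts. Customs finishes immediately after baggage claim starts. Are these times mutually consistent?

Yes

Customs ends at 10:22 AM.
The flight starts at 10:22 AM − 254 min = 6:08 AM.
That matches the stated 6:08 AM, so the schedule is consistent.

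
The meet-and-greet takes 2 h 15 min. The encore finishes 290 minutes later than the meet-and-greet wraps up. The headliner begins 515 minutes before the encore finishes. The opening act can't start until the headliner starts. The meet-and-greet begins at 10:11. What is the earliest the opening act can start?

08:41

The meet-and-greet ends at 10:11 + 135 min = 12:26.
The encore ends at 12:26 + 290 min = 17:16.
The headliner starts at 17:16 − 515 min = 08:41.
The opening act is bounded by the headliner, so the earliest it can start is 08:41.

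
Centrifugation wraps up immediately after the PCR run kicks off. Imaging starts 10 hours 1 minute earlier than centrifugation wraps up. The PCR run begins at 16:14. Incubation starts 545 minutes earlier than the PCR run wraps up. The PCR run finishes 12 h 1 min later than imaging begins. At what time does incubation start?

09:09

Centrifugation ends at 16:14.
Imaging starts at 16:14 − 601 min = 06:13.
The PCR run ends at 06:13 + 721 min = 18:14.
Incubation starts at 18:14 − 545 min = 09:09.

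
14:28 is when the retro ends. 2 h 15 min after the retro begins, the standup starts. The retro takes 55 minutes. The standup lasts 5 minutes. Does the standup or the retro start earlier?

the retro

The retro starts at 14:28 − 55 min = 13:33.
The standup starts at 13:33 + 135 min = 15:48.
The standup starts at 15:48 and the retro starts at 13:33, so the retro is first.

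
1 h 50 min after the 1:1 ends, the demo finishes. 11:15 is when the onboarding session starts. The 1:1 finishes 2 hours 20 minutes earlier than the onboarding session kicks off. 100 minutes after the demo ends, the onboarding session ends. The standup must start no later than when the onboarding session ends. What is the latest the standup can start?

The 1:1 ends at 11:15 − 140 min = 08:55.
The demo ends at 08:55 + 110 min = 10:45.
The onboarding session ends at 10:45 + 100 min = 12:25.
The standup is bounded by the onboarding session, so the latest it can start is 12:25.

12:25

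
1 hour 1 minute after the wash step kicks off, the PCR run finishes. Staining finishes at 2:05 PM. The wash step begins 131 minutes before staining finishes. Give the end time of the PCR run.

The wash step starts at 2:05 PM − 131 min = 11:54 AM.
The PCR run ends at 11:54 AM + 61 min = 12:55 PM.

12:55 PM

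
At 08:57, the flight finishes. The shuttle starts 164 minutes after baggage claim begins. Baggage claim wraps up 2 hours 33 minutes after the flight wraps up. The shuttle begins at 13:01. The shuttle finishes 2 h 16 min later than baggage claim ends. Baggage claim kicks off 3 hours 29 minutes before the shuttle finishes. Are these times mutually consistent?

Yes

Baggage claim ends at 08:57 + 153 min = 11:30.
The shuttle ends at 11:30 + 136 min = 13:46.
Baggage claim starts at 13:46 − 209 min = 10:17.
The shuttle starts at 10:17 + 164 min = 13:01.
That matches the stated 13:01, so the schedule is consistent.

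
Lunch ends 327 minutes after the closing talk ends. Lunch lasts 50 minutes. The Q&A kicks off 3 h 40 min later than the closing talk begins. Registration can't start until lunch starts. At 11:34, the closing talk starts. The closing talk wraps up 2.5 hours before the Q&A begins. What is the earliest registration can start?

The Q&A starts at 11:34 + 220 min = 15:14.
The closing talk ends at 15:14 − 150 min = 12:44.
Lunch ends at 12:44 + 327 min = 18:11.
Lunch starts at 18:11 − 50 min = 17:21.
Registration is bounded by lunch, so the earliest it can start is 17:21.

17:21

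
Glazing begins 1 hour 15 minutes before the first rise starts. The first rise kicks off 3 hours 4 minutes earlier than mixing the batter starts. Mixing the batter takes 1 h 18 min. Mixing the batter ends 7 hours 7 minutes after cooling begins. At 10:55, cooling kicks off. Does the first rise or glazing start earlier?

glazing

Mixing the batter ends at 10:55 + 427 min = 18:02.
Mixing the batter starts at 18:02 − 78 min = 16:44.
The first rise starts at 16:44 − 184 min = 13:40.
Glazing starts at 13:40 − 75 min = 12:25.
The first rise starts at 13:40 and glazing starts at 12:25, so glazing is first.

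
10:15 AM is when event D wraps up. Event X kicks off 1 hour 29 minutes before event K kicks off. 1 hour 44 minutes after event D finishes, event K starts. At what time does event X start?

Event K starts at 10:15 AM + 104 min = 11:59 AM.
Event X starts at 11:59 AM − 89 min = 10:30 AM.

10:30 AM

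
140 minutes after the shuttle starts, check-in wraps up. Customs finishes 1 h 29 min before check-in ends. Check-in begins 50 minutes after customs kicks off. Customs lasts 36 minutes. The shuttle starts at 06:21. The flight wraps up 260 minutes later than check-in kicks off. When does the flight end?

11:46

Check-in ends at 06:21 + 140 min = 08:41.
Customs ends at 08:41 − 89 min = 07:12.
Customs starts at 07:12 − 36 min = 06:36.
Check-in starts at 06:36 + 50 min = 07:26.
The flight ends at 07:26 + 260 min = 11:46.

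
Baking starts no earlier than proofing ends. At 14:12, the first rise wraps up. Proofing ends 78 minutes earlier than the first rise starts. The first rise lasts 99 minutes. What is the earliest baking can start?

11:15

The first rise starts at 14:12 − 99 min = 12:33.
Proofing ends at 12:33 − 78 min = 11:15.
Baking is bounded by proofing, so the earliest it can start is 11:15.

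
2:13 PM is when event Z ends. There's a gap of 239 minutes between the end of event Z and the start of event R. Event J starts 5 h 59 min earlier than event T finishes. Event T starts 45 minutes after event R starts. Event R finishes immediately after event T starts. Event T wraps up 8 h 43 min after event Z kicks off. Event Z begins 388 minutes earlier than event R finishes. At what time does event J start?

3:13 PM

Event R starts at 2:13 PM + 239 min = 6:12 PM.
Event T starts at 6:12 PM + 45 min = 6:57 PM.
So event R ends at 6:57 PM.
Event Z starts at 6:57 PM − 388 min = 12:29 PM.
Event T ends at 12:29 PM + 523 min = 9:12 PM.
Event J starts at 9:12 PM − 359 min = 3:13 PM.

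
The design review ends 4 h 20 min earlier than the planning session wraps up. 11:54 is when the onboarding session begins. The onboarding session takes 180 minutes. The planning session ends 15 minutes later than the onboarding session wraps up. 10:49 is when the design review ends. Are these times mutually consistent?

The onboarding session ends at 11:54 + 180 min = 14:54.
The planning session ends at 14:54 + 15 min = 15:09.
The design review ends at 15:09 − 260 min = 10:49.
That matches the stated 10:49, so the schedule is consistent.

Yes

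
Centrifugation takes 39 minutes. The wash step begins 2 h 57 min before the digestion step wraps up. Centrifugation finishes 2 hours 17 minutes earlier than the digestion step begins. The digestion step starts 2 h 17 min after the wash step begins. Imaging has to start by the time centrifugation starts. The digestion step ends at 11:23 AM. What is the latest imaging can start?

The wash step starts at 11:23 AM − 177 min = 8:26 AM.
The digestion step starts at 8:26 AM + 137 min = 10:43 AM.
Centrifugation ends at 10:43 AM − 137 min = 8:26 AM.
Centrifugation starts at 8:26 AM − 39 min = 7:47 AM.
Imaging is bounded by centrifugation, so the latest it can start is 7:47 AM.

7:47 AM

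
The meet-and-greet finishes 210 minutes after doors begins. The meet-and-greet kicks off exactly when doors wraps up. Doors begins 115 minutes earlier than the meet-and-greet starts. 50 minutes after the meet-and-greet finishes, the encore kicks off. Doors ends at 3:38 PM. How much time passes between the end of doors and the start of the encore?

The meet-and-greet starts at 3:38 PM.
Doors starts at 3:38 PM − 115 min = 1:43 PM.
The meet-and-greet ends at 1:43 PM + 210 min = 5:13 PM.
The encore starts at 5:13 PM + 50 min = 6:03 PM.
From 3:38 PM to 6:03 PM is 2 h 25 min.

2 h 25 min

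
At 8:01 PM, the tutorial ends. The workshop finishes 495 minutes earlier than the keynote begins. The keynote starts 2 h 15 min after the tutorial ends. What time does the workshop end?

The keynote starts at 8:01 PM + 135 min = 10:16 PM.
The workshop ends at 10:16 PM − 495 min = 2:01 PM.

2:01 PM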